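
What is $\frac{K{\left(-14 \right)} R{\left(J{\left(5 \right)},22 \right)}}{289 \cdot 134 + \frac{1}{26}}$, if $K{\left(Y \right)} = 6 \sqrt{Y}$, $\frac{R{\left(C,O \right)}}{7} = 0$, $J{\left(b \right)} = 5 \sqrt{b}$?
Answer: $0$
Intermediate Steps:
$R{\left(C,O \right)} = 0$ ($R{\left(C,O \right)} = 7 \cdot 0 = 0$)
$\frac{K{\left(-14 \right)} R{\left(J{\left(5 \right)},22 \right)}}{289 \cdot 134 + \frac{1}{26}} = \frac{6 \sqrt{-14} \cdot 0}{289 \cdot 134 + \frac{1}{26}} = \frac{6 i \sqrt{14} \cdot 0}{38726 + \frac{1}{26}} = \frac{6 i \sqrt{14} \cdot 0}{\frac{1006877}{26}} = 0 \cdot \frac{26}{1006877} = 0$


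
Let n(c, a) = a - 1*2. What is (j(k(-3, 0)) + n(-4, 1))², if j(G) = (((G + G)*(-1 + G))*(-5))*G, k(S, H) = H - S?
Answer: 32761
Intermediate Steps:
n(c, a) = -2 + a (n(c, a) = a - 2 = -2 + a)
j(G) = -10*G²*(-1 + G) (j(G) = (((2*G)*(-1 + G))*(-5))*G = ((2*G*(-1 + G))*(-5))*G = (-10*G*(-1 + G))*G = -10*G²*(-1 + G))
(j(k(-3, 0)) + n(-4, 1))² = (10*(0 - 1*(-3))²*(1 - (0 - 1*(-3))) + (-2 + 1))² = (10*(0 + 3)²*(1 - (0 + 3)) - 1)² = (10*3²*(1 - 1*3) - 1)² = (10*9*(1 - 3) - 1)² = (10*9*(-2) - 1)² = (-180 - 1)² = (-181)² = 32761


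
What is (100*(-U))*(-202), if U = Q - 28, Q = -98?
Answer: -2545200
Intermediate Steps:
U = -126 (U = -98 - 28 = -126)
(100*(-U))*(-202) = (100*(-1*(-126)))*(-202) = (100*126)*(-202) = 12600*(-202) = -2545200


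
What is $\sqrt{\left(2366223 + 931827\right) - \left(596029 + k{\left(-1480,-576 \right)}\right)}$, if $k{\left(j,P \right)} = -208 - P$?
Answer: $\sqrt{2701653} \approx 1643.7$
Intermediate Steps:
$\sqrt{\left(2366223 + 931827\right) - \left(596029 + k{\left(-1480,-576 \right)}\right)} = \sqrt{\left(2366223 + 931827\right) - \left(595821 + 576\right)} = \sqrt{3298050 - 596397} = \sqrt{2701653}$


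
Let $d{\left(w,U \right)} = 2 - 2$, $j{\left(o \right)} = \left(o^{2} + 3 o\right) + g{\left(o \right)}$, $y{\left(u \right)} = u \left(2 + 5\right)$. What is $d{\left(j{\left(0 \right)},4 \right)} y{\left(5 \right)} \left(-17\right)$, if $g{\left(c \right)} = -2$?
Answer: $0$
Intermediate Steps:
$y{\left(u \right)} = 7 u$ ($y{\left(u \right)} = u 7 = 7 u$)
$j{\left(o \right)} = -2 + o^{2} + 3 o$ ($j{\left(o \right)} = \left(o^{2} + 3 o\right) - 2 = -2 + o^{2} + 3 o$)
$d{\left(w,U \right)} = 0$
$d{\left(j{\left(0 \right)},4 \right)} y{\left(5 \right)} \left(-17\right) = 0 \cdot 7 \cdot 5 \left(-17\right) = 0 \cdot 35 \left(-17\right) = 0 \left(-17\right) = 0$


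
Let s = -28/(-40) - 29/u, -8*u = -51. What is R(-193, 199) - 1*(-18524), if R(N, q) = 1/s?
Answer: 36362102/1963 ≈ 18524.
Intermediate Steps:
u = 51/8 (u = -⅛*(-51) = 51/8 ≈ 6.3750)
s = -1963/510 (s = -28/(-40) - 29/51/8 = -28*(-1/40) - 29*8/51 = 7/10 - 232/51 = -1963/510 ≈ -3.8490)
R(N, q) = -510/1963 (R(N, q) = 1/(-1963/510) = -510/1963)
R(-193, 199) - 1*(-18524) = -510/1963 - 1*(-18524) = -510/1963 + 18524 = 36362102/1963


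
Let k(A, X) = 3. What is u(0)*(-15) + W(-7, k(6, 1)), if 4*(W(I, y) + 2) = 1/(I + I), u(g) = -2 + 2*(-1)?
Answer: 3247/56 ≈ 57.982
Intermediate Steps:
u(g) = -4 (u(g) = -2 - 2 = -4)
W(I, y) = -2 + 1/(8*I) (W(I, y) = -2 + 1/(4*(I + I)) = -2 + 1/(4*((2*I))) = -2 + (1/(2*I))/4 = -2 + 1/(8*I))
u(0)*(-15) + W(-7, k(6, 1)) = -4*(-15) + (-2 + (⅛)/(-7)) = 60 + (-2 + (⅛)*(-⅐)) = 60 + (-2 - 1/56) = 60 - 113/56 = 3247/56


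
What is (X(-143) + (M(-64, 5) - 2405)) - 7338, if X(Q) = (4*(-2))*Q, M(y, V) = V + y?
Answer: -8658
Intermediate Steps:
X(Q) = -8*Q
(X(-143) + (M(-64, 5) - 2405)) - 7338 = (-8*(-143) + ((5 - 64) - 2405)) - 7338 = (1144 + (-59 - 2405)) - 7338 = (1144 - 2464) - 7338 = -1320 - 7338 = -8658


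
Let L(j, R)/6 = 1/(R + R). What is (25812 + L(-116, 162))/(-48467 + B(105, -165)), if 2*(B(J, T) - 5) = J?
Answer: -1393849/2614113 ≈ -0.53320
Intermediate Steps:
B(J, T) = 5 + J/2
L(j, R) = 3/R (L(j, R) = 6/(R + R) = 6/((2*R)) = 6*(1/(2*R)) = 3/R)
(25812 + L(-116, 162))/(-48467 + B(105, -165)) = (25812 + 3/162)/(-48467 + (5 + (½)*105)) = (25812 + 3*(1/162))/(-48467 + (5 + 105/2)) = (25812 + 1/54)/(-48467 + 115/2) = 1393849/(54*(-96819/2)) = (1393849/54)*(-2/96819) = -1393849/2614113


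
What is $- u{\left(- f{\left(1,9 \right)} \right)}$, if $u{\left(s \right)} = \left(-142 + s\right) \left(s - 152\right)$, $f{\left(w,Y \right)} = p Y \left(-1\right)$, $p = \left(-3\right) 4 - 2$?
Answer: $-74504$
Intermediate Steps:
$p = -14$ ($p = -12 - 2 = -14$)
$f{\left(w,Y \right)} = 14 Y$ ($f{\left(w,Y \right)} = - 14 Y \left(-1\right) = 14 Y$)
$u{\left(s \right)} = \left(-152 + s\right) \left(-142 + s\right)$ ($u{\left(s \right)} = \left(-142 + s\right) \left(-152 + s\right) = \left(-152 + s\right) \left(-142 + s\right)$)
$- u{\left(- f{\left(1,9 \right)} \right)} = - (21584 + \left(- 14 \cdot 9\right)^{2} - 294 \left(- 14 \cdot 9\right)) = - (21584 + \left(\left(-1\right) 126\right)^{2} - 294 \left(\left(-1\right) 126\right)) = - (21584 + \left(-126\right)^{2} - -37044) = - (21584 + 15876 + 37044) = \left(-1\right) 74504 = -74504$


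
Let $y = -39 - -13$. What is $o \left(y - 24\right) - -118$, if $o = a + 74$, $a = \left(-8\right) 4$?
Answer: $-1982$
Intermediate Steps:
$a = -32$
$o = 42$ ($o = -32 + 74 = 42$)
$y = -26$ ($y = -39 + 13 = -26$)
$o \left(y - 24\right) - -118 = 42 \left(-26 - 24\right) - -118 = 42 \left(-50\right) + 118 = -2100 + 118 = -1982$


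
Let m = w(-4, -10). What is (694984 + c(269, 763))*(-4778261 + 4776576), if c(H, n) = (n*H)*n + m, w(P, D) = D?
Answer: -265047862975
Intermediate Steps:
m = -10
c(H, n) = -10 + H*n² (c(H, n) = (n*H)*n - 10 = (H*n)*n - 10 = H*n² - 10 = -10 + H*n²)
(694984 + c(269, 763))*(-4778261 + 4776576) = (694984 + (-10 + 269*763²))*(-4778261 + 4776576) = (694984 + (-10 + 269*582169))*(-1685) = (694984 + (-10 + 156603461))*(-1685) = (694984 + 156603451)*(-1685) = 157298435*(-1685) = -265047862975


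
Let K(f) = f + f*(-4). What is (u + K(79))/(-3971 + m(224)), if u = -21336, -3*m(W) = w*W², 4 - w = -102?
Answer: 64719/5330569 ≈ 0.012141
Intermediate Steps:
w = 106 (w = 4 - 1*(-102) = 4 + 102 = 106)
m(W) = -106*W²/3
K(f) = -3*f (K(f) = f - 4*f = -3*f)
(u + K(79))/(-3971 + m(224)) = (-21336 - 3*79)/(-3971 - 106/3*224²) = (-21336 - 237)/(-3971 - 106/3*50176) = -21573/(-3971 - 5318656/3) = -21573/(-5330569/3) = -21573*(-3/5330569) = 64719/5330569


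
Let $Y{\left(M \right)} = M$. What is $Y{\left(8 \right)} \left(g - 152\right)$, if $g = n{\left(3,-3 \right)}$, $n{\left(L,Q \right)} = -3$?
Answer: $-1240$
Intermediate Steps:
$g = -3$
$Y{\left(8 \right)} \left(g - 152\right) = 8 \left(-3 - 152\right) = 8 \left(-155\right) = -1240$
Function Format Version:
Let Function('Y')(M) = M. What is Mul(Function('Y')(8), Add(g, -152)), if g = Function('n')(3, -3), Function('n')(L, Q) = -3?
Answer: -1240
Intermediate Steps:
g = -3
Mul(Function('Y')(8), Add(g, -152)) = Mul(8, Add(-3, -152)) = Mul(8, -155) = -1240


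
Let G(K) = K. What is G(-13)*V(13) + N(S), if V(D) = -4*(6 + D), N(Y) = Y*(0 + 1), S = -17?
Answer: 971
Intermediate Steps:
N(Y) = Y (N(Y) = Y*1 = Y)
V(D) = -24 - 4*D
G(-13)*V(13) + N(S) = -13*(-24 - 4*13) - 17 = -13*(-24 - 52) - 17 = -13*(-76) - 17 = 988 - 17 = 971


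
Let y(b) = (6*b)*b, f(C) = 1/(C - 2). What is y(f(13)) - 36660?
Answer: -4435854/121 ≈ -36660.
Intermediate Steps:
f(C) = 1/(-2 + C)
y(b) = 6*b²
y(f(13)) - 36660 = 6*(1/(-2 + 13))² - 36660 = 6*(1/11)² - 36660 = 6*(1/121) - 36660 = 6/121 - 36660 = -4435854/121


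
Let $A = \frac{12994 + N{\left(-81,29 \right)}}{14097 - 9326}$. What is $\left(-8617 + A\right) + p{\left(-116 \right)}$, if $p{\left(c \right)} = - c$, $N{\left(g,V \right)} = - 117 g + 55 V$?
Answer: $- \frac{40534205}{4771} \approx -8496.0$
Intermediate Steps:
$A = \frac{24066}{4771}$ ($A = \frac{12994 + \left(\left(-117\right) \left(-81\right) + 55 \cdot 29\right)}{14097 - 9326} = \frac{12994 + \left(9477 + 1595\right)}{4771} = \left(12994 + 11072\right) \frac{1}{4771} = 24066 \cdot \frac{1}{4771} = \frac{24066}{4771} \approx 5.0442$)
$\left(-8617 + A\right) + p{\left(-116 \right)} = \left(-8617 + \frac{24066}{4771}\right) - -116 = - \frac{41087641}{4771} + 116 = - \frac{40534205}{4771}$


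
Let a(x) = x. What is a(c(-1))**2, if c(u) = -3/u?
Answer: 9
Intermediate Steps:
a(c(-1))**2 = (-3/(-1))**2 = (-3*(-1))**2 = 3**2 = 9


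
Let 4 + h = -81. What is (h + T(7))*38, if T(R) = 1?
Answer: -3192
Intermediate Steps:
h = -85 (h = -4 - 81 = -85)
(h + T(7))*38 = (-85 + 1)*38 = -84*38 = -3192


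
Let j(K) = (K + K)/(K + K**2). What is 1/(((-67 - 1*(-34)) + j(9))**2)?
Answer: 25/26896 ≈ 0.00092951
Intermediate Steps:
j(K) = 2*K/(K + K**2) (j(K) = (2*K)/(K + K**2) = 2*K/(K + K**2))
1/(((-67 - 1*(-34)) + j(9))**2) = 1/(((-67 - 1*(-34)) + 2/(1 + 9))**2) = 1/(((-67 + 34) + 2/10)**2) = 1/((-33 + 2*(1/10))**2) = 1/((-33 + 1/5)**2) = 1/((-164/5)**2) = 1/(26896/25) = 25/26896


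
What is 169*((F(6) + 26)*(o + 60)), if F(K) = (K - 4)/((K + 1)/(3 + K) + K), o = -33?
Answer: 7319052/61 ≈ 1.1998e+5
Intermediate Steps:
F(K) = (-4 + K)/(K + (1 + K)/(3 + K)) (F(K) = (-4 + K)/((1 + K)/(3 + K) + K) = (-4 + K)/(K + (1 + K)/(3 + K)))
169*((F(6) + 26)*(o + 60)) = 169*(((-12 + 6² - 1*6)/(1 + 6² + 4*6) + 26)*(-33 + 60)) = 169*(((-12 + 36 - 6)/(1 + 36 + 24) + 26)*27) = 169*((18/61 + 26)*27) = 169*((1604/61)*27) = 169*(43308/61) = 7319052/61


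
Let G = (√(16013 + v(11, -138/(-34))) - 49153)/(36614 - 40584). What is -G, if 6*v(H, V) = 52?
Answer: -49153/3970 + √144195/11910 ≈ -12.349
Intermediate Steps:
v(H, V) = 26/3 (v(H, V) = (⅙)*52 = 26/3)
G = 49153/3970 - √144195/11910 (G = (√(16013 + 26/3) - 49153)/(36614 - 40584) = (√(48065/3) - 49153)/(-3970) = (√144195/3 - 49153)*(-1/3970) = (-49153 + √144195/3)*(-1/3970) = 49153/3970 - √144195/11910 ≈ 12.349)
-G = -(49153/3970 - √144195/11910) = -49153/3970 + √144195/11910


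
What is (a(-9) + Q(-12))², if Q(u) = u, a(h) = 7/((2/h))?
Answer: 7569/4 ≈ 1892.3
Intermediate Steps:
a(h) = 7*h/2 (a(h) = 7*(h/2) = 7*h/2)
(a(-9) + Q(-12))² = ((7/2)*(-9) - 12)² = (-63/2 - 12)² = (-87/2)² = 7569/4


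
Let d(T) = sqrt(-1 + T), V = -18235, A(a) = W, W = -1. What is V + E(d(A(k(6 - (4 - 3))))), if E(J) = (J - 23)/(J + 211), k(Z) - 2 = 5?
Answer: 18*(-1013*sqrt(2) + 213756*I)/(sqrt(2) - 211*I) ≈ -18235.0 + 0.0074327*I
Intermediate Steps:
k(Z) = 7 (k(Z) = 2 + 5 = 7)
A(a) = -1
E(J) = (-23 + J)/(211 + J)
V + E(d(A(k(6 - (4 - 3))))) = -18235 + (-23 + sqrt(-1 - 1))/(211 + sqrt(-1 - 1)) = -18235 + (-23 + sqrt(-2))/(211 + sqrt(-2)) = -18235 + (-23 + I*sqrt(2))/(211 + I*sqrt(2))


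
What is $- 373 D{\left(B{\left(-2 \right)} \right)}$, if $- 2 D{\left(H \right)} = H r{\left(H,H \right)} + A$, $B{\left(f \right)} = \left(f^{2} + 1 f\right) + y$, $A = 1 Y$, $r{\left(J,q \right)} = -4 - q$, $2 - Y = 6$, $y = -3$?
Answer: $- \frac{373}{2} \approx -186.5$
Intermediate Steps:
$Y = -4$ ($Y = 2 - 6 = -4$)
$A = -4$ ($A = 1 \left(-4\right) = -4$)
$B{\left(f \right)} = -3 + f + f^{2}$ ($B{\left(f \right)} = \left(f^{2} + 1 f\right) - 3 = \left(f^{2} + f\right) - 3 = \left(f + f^{2}\right) - 3 = -3 + f + f^{2}$)
$D{\left(H \right)} = 2 - \frac{H \left(-4 - H\right)}{2}$ ($D{\left(H \right)} = - \frac{H \left(-4 - H\right) - 4}{2} = - \frac{-4 + H \left(-4 - H\right)}{2} = 2 - \frac{H \left(-4 - H\right)}{2}$)
$- 373 D{\left(B{\left(-2 \right)} \right)} = - 373 \left(2 + \frac{\left(-3 - 2 + \left(-2\right)^{2}\right) \left(4 - \left(5 - 4\right)\right)}{2}\right) = - 373 \left(2 + \frac{\left(-3 - 2 + 4\right) \left(4 - 1\right)}{2}\right) = - 373 \left(2 + \frac{1}{2} \left(-1\right) \left(4 - 1\right)\right) = - 373 \left(2 + \frac{1}{2} \left(-1\right) 3\right) = - 373 \left(2 - \frac{3}{2}\right) = \left(-373\right) \frac{1}{2} = - \frac{373}{2}$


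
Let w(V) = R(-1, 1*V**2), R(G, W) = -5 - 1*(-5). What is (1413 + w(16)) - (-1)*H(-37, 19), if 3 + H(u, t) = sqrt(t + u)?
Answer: 1410 + 3*I*sqrt(2) ≈ 1410.0 + 4.2426*I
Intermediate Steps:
R(G, W) = 0 (R(G, W) = -5 + 5 = 0)
H(u, t) = -3 + sqrt(t + u)
w(V) = 0
(1413 + w(16)) - (-1)*H(-37, 19) = (1413 + 0) - (-1)*(-3 + sqrt(19 - 37)) = 1413 - (-1)*(-3 + sqrt(-18)) = 1413 - (-1)*(-3 + 3*I*sqrt(2)) = 1413 - (3 - 3*I*sqrt(2)) = 1413 + (-3 + 3*I*sqrt(2)) = 1410 + 3*I*sqrt(2)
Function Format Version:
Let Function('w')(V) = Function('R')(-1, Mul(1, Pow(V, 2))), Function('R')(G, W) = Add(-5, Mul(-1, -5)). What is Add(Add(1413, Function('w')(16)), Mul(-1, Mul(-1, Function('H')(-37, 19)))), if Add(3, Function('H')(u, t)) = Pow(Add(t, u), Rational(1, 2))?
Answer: Add(1410, Mul(3, I, Pow(2, Rational(1, 2)))) ≈ Add(1410.0, Mul(4.2426, I))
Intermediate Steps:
Function('R')(G, W) = 0 (Function('R')(G, W) = Add(-5, 5) = 0)
Function('H')(u, t) = Add(-3, Pow(Add(t, u), Rational(1, 2)))
Function('w')(V) = 0
Add(Add(1413, Function('w')(16)), Mul(-1, Mul(-1, Function('H')(-37, 19)))) = Add(Add(1413, 0), Mul(-1, Mul(-1, Add(-3, Pow(Add(19, -37), Rational(1, 2)))))) = Add(1413, Mul(-1, Mul(-1, Add(-3, Pow(-18, Rational(1, 2)))))) = Add(1413, Mul(-1, Mul(-1, Add(-3, Mul(3, I, Pow(2, Rational(1, 2))))))) = Add(1413, Mul(-1, Add(3, Mul(-3, I, Pow(2, Rational(1, 2)))))) = Add(1413, Add(-3, Mul(3, I, Pow(2, Rational(1, 2))))) = Add(1410, Mul(3, I, Pow(2, Rational(1, 2))))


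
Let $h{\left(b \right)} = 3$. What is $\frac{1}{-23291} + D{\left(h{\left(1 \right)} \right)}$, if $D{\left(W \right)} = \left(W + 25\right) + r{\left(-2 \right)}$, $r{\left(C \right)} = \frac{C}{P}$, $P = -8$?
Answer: $\frac{2631879}{93164} \approx 28.25$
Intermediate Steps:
$r{\left(C \right)} = - \frac{C}{8}$ ($r{\left(C \right)} = \frac{C}{-8} = C \left(- \frac{1}{8}\right) = - \frac{C}{8}$)
$D{\left(W \right)} = \frac{101}{4} + W$ ($D{\left(W \right)} = \left(W + 25\right) - - \frac{1}{4} = \left(25 + W\right) + \frac{1}{4} = \frac{101}{4} + W$)
$\frac{1}{-23291} + D{\left(h{\left(1 \right)} \right)} = \frac{1}{-23291} + \left(\frac{101}{4} + 3\right) = - \frac{1}{23291} + \frac{113}{4} = \frac{2631879}{93164}$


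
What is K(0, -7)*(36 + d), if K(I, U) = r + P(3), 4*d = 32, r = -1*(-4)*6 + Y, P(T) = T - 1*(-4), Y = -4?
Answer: 1188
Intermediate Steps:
P(T) = 4 + T (P(T) = T + 4 = 4 + T)
r = 20 (r = -1*(-4)*6 - 4 = 4*6 - 4 = 24 - 4 = 20)
d = 8 (d = (¼)*32 = 8)
K(I, U) = 27 (K(I, U) = 20 + (4 + 3) = 20 + 7 = 27)
K(0, -7)*(36 + d) = 27*(36 + 8) = 27*44 = 1188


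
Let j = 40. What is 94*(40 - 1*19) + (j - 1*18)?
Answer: 1996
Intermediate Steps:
94*(40 - 1*19) + (j - 1*18) = 94*(40 - 1*19) + (40 - 1*18) = 94*(40 - 19) + (40 - 18) = 94*21 + 22 = 1974 + 22 = 1996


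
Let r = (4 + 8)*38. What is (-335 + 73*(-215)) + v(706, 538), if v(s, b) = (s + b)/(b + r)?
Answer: -7966288/497 ≈ -16029.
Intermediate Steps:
r = 456 (r = 12*38 = 456)
v(s, b) = (b + s)/(456 + b) (v(s, b) = (s + b)/(b + 456) = (b + s)/(456 + b))
(-335 + 73*(-215)) + v(706, 538) = (-335 + 73*(-215)) + (538 + 706)/(456 + 538) = (-335 - 15695) + 1244/994 = -16030 + (1/994)*1244 = -16030 + 622/497 = -7966288/497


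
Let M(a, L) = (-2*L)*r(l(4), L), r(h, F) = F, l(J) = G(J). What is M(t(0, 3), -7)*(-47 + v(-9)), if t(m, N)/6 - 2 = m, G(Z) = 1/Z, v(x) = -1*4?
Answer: 4998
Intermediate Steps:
v(x) = -4
l(J) = 1/J
t(m, N) = 12 + 6*m
M(a, L) = -2*L² (M(a, L) = (-2*L)*L = -2*L²)
M(t(0, 3), -7)*(-47 + v(-9)) = (-2*(-7)²)*(-47 - 4) = -2*49*(-51) = -98*(-51) = 4998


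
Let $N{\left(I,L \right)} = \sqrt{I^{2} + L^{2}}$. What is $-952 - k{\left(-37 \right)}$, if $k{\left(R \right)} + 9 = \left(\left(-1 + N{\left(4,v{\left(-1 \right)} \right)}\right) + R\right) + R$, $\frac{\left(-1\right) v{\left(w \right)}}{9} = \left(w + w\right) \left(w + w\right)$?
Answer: $-868 - 4 \sqrt{82} \approx -904.22$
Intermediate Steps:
$v{\left(w \right)} = - 36 w^{2}$ ($v{\left(w \right)} = - 9 \left(w + w\right) \left(w + w\right) = - 9 \cdot 2 w 2 w = - 9 \cdot 4 w^{2} = - 36 w^{2}$)
$k{\left(R \right)} = -10 + 2 R + 4 \sqrt{82}$ ($k{\left(R \right)} = -9 - \left(1 - \sqrt{4^{2} + \left(- 36 \left(-1\right)^{2}\right)^{2}} - 2 R\right) = -9 - \left(1 - \sqrt{16 + \left(\left(-36\right) 1\right)^{2}} - 2 R\right) = -9 - \left(1 - \sqrt{16 + \left(-36\right)^{2}} - 2 R\right) = -9 - \left(1 - \sqrt{16 + 1296} - 2 R\right) = -9 - \left(1 - 4 \sqrt{82} - 2 R\right) = -9 + \left(\left(-1 + R + 4 \sqrt{82}\right) + R\right) = -9 + \left(-1 + 2 R + 4 \sqrt{82}\right) = -10 + 2 R + 4 \sqrt{82}$)
$-952 - k{\left(-37 \right)} = -952 - \left(-10 + 2 \left(-37\right) + 4 \sqrt{82}\right) = -952 - \left(-10 - 74 + 4 \sqrt{82}\right) = -952 - \left(-84 + 4 \sqrt{82}\right) = -952 + \left(84 - 4 \sqrt{82}\right) = -868 - 4 \sqrt{82}$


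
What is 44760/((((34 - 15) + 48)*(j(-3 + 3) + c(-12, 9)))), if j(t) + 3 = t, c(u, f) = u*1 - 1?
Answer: -5595/134 ≈ -41.754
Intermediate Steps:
c(u, f) = -1 + u (c(u, f) = u - 1 = -1 + u)
j(t) = -3 + t
44760/((((34 - 15) + 48)*(j(-3 + 3) + c(-12, 9)))) = 44760/((((34 - 15) + 48)*((-3 + (-3 + 3)) + (-1 - 12)))) = 44760/(((19 + 48)*((-3 + 0) - 13))) = 44760/((67*(-3 - 13))) = 44760/((67*(-16))) = 44760/(-1072) = 44760*(-1/1072) = -5595/134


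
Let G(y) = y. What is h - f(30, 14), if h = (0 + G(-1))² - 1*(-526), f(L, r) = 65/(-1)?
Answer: 592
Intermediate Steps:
f(L, r) = -65 (f(L, r) = 65*(-1) = -65)
h = 527 (h = (0 - 1)² - 1*(-526) = (-1)² + 526 = 1 + 526 = 527)
h - f(30, 14) = 527 - 1*(-65) = 527 + 65 = 592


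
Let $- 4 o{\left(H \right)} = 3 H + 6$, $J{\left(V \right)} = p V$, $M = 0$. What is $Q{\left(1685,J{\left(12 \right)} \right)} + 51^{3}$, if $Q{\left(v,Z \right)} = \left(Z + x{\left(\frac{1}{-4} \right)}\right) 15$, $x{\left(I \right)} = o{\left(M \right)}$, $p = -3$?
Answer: $\frac{264177}{2} \approx 1.3209 \cdot 10^{5}$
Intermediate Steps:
$J{\left(V \right)} = - 3 V$
$o{\left(H \right)} = - \frac{3}{2} - \frac{3 H}{4}$ ($o{\left(H \right)} = - \frac{3 H + 6}{4} = - \frac{6 + 3 H}{4} = - \frac{3}{2} - \frac{3 H}{4}$)
$x{\left(I \right)} = - \frac{3}{2}$ ($x{\left(I \right)} = - \frac{3}{2} - 0 = - \frac{3}{2} + 0 = - \frac{3}{2}$)
$Q{\left(v,Z \right)} = - \frac{45}{2} + 15 Z$ ($Q{\left(v,Z \right)} = \left(Z - \frac{3}{2}\right) 15 = \left(- \frac{3}{2} + Z\right) 15 = - \frac{45}{2} + 15 Z$)
$Q{\left(1685,J{\left(12 \right)} \right)} + 51^{3} = \left(- \frac{45}{2} + 15 \left(\left(-3\right) 12\right)\right) + 51^{3} = \left(- \frac{45}{2} + 15 \left(-36\right)\right) + 132651 = \left(- \frac{45}{2} - 540\right) + 132651 = - \frac{1125}{2} + 132651 = \frac{264177}{2}$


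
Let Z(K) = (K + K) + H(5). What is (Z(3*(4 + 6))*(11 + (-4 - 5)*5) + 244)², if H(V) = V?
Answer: 3865156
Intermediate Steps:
Z(K) = 5 + 2*K (Z(K) = (K + K) + 5 = 2*K + 5 = 5 + 2*K)
(Z(3*(4 + 6))*(11 + (-4 - 5)*5) + 244)² = ((5 + 2*(3*(4 + 6)))*(11 + (-4 - 5)*5) + 244)² = ((5 + 2*(3*10))*(11 - 9*5) + 244)² = ((5 + 2*30)*(11 - 45) + 244)² = ((5 + 60)*(-34) + 244)² = (65*(-34) + 244)² = (-2210 + 244)² = (-1966)² = 3865156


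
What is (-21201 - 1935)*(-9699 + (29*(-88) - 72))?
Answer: 285104928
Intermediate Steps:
(-21201 - 1935)*(-9699 + (29*(-88) - 72)) = -23136*(-9699 + (-2552 - 72)) = -23136*(-9699 - 2624) = -23136*(-12323) = 285104928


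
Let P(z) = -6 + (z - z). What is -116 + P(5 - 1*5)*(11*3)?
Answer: -314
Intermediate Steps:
P(z) = -6 (P(z) = -6 + 0 = -6)
-116 + P(5 - 1*5)*(11*3) = -116 - 66*3 = -116 - 6*33 = -116 - 198 = -314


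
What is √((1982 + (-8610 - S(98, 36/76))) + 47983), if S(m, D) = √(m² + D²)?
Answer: √(14929155 - 95*√138685)/19 ≈ 203.12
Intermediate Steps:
S(m, D) = √(D² + m²)
√((1982 + (-8610 - S(98, 36/76))) + 47983) = √((1982 + (-8610 - √((36/76)² + 98²))) + 47983) = √((1982 + (-8610 - √((36*(1/76))² + 9604))) + 47983) = √((1982 + (-8610 - √((9/19)² + 9604))) + 47983) = √((1982 + (-8610 - √(81/361 + 9604))) + 47983) = √((1982 + (-8610 - √(3467125/361))) + 47983) = √((1982 + (-8610 - 5*√138685/19)) + 47983) = √((-6628 - 5*√138685/19) + 47983) = √(41355 - 5*√138685/19)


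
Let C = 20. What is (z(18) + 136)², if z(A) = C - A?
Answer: 19044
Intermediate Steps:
z(A) = 20 - A
(z(18) + 136)² = ((20 - 1*18) + 136)² = ((20 - 18) + 136)² = (2 + 136)² = 138² = 19044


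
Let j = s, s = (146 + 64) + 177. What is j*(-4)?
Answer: -1548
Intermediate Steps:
s = 387 (s = 210 + 177 = 387)
j = 387
j*(-4) = 387*(-4) = -1548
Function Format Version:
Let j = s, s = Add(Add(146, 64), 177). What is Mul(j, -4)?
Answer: -1548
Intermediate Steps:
s = 387 (s = Add(210, 177) = 387)
j = 387
Mul(j, -4) = Mul(387, -4) = -1548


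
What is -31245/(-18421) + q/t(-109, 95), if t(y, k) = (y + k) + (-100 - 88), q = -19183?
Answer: 359681533/3721042 ≈ 96.661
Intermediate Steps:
t(y, k) = -188 + k + y (t(y, k) = (k + y) - 188 = -188 + k + y)
-31245/(-18421) + q/t(-109, 95) = -31245/(-18421) - 19183/(-188 + 95 - 109) = -31245*(-1/18421) - 19183/(-202) = 31245/18421 - 19183*(-1/202) = 31245/18421 + 19183/202 = 359681533/3721042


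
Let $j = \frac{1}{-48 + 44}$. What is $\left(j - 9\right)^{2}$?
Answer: $\frac{1369}{16} \approx 85.563$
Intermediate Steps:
$j = - \frac{1}{4}$ ($j = \frac{1}{-4} = - \frac{1}{4} \approx -0.25$)
$\left(j - 9\right)^{2} = \left(- \frac{1}{4} - 9\right)^{2} = \left(- \frac{37}{4}\right)^{2} = \frac{1369}{16}$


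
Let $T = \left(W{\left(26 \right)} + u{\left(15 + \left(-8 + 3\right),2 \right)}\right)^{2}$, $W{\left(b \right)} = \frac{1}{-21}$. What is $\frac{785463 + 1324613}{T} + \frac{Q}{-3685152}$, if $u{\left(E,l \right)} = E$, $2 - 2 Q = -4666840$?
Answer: $\frac{1143030790970577}{53657041504} \approx 21303.0$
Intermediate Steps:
$Q = 2333421$ ($Q = 1 - -2333420 = 1 + 2333420 = 2333421$)
$W{\left(b \right)} = - \frac{1}{21}$
$T = \frac{43681}{441}$ ($T = \left(- \frac{1}{21} + \left(15 + \left(-8 + 3\right)\right)\right)^{2} = \left(- \frac{1}{21} + \left(15 - 5\right)\right)^{2} = \left(- \frac{1}{21} + 10\right)^{2} = \left(\frac{209}{21}\right)^{2} = \frac{43681}{441} \approx 99.05$)
$\frac{785463 + 1324613}{T} + \frac{Q}{-3685152} = \frac{785463 + 1324613}{\frac{43681}{441}} + \frac{2333421}{-3685152} = 2110076 \cdot \frac{441}{43681} + 2333421 \left(- \frac{1}{3685152}\right) = \frac{930543516}{43681} - \frac{777807}{1228384} = \frac{1143030790970577}{53657041504}$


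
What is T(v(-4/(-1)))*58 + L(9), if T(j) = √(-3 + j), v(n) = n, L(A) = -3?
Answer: 55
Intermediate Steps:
T(v(-4/(-1)))*58 + L(9) = √(-3 - 4/(-1))*58 - 3 = √(-3 - 4*(-1))*58 - 3 = √(-3 + 4)*58 - 3 = √1*58 - 3 = 1*58 - 3 = 58 - 3 = 55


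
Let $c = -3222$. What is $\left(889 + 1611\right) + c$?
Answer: $-722$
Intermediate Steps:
$\left(889 + 1611\right) + c = \left(889 + 1611\right) - 3222 = 2500 - 3222 = -722$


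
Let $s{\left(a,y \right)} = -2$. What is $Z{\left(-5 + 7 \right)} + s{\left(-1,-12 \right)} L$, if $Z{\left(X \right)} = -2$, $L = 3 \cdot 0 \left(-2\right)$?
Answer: $-2$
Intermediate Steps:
$L = 0$ ($L = 0 \left(-2\right) = 0$)
$Z{\left(-5 + 7 \right)} + s{\left(-1,-12 \right)} L = -2 - 0 = -2 + 0 = -2$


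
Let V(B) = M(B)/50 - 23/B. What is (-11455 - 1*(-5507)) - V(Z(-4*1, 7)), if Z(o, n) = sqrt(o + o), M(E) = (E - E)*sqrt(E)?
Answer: -5948 - 23*I*sqrt(2)/4 ≈ -5948.0 - 8.1317*I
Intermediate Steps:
M(E) = 0 (M(E) = 0*sqrt(E) = 0)
Z(o, n) = sqrt(2)*sqrt(o) (Z(o, n) = sqrt(2*o) = sqrt(2)*sqrt(o))
V(B) = -23/B (V(B) = 0/50 - 23/B = 0*(1/50) - 23/B = 0 - 23/B = -23/B)
(-11455 - 1*(-5507)) - V(Z(-4*1, 7)) = (-11455 - 1*(-5507)) - (-23)/(sqrt(2)*sqrt(-4*1)) = (-11455 + 5507) - (-23)/(sqrt(2)*sqrt(-4)) = -5948 - (-23)/(sqrt(2)*(2*I)) = -5948 - (-23)/(2*I*sqrt(2)) = -5948 - (-23)*(-I*sqrt(2)/4) = -5948 - 23*I*sqrt(2)/4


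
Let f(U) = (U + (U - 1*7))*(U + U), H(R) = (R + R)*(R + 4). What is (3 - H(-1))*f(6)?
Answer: 540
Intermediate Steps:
H(R) = 2*R*(4 + R) (H(R) = (2*R)*(4 + R) = 2*R*(4 + R))
f(U) = 2*U*(-7 + 2*U) (f(U) = (U + (U - 7))*(2*U) = (U + (-7 + U))*(2*U) = (-7 + 2*U)*(2*U) = 2*U*(-7 + 2*U))
(3 - H(-1))*f(6) = (3 - 2*(-1)*(4 - 1))*(2*6*(-7 + 2*6)) = (3 - 2*(-1)*3)*(2*6*(-7 + 12)) = (3 - 1*(-6))*(2*6*5) = (3 + 6)*60 = 9*60 = 540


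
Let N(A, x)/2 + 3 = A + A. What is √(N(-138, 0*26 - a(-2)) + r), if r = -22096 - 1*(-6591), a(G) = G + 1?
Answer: I*√16063 ≈ 126.74*I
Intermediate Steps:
a(G) = 1 + G
r = -15505 (r = -22096 + 6591 = -15505)
N(A, x) = -6 + 4*A (N(A, x) = -6 + 2*(A + A) = -6 + 2*(2*A) = -6 + 4*A)
√(N(-138, 0*26 - a(-2)) + r) = √((-6 + 4*(-138)) - 15505) = √((-6 - 552) - 15505) = √(-558 - 15505) = √(-16063) = I*√16063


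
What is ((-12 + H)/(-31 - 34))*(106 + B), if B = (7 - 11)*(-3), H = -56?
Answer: 8024/65 ≈ 123.45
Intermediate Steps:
B = 12 (B = -4*(-3) = 12)
((-12 + H)/(-31 - 34))*(106 + B) = ((-12 - 56)/(-31 - 34))*(106 + 12) = -68/(-65)*118 = -68*(-1/65)*118 = (68/65)*118 = 8024/65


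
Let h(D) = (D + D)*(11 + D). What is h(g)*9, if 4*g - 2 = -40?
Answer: -513/2 ≈ -256.50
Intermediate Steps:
g = -19/2 (g = ½ + (¼)*(-40) = ½ - 10 = -19/2 ≈ -9.5000)
h(D) = 2*D*(11 + D) (h(D) = (2*D)*(11 + D) = 2*D*(11 + D))
h(g)*9 = (2*(-19/2)*(11 - 19/2))*9 = (2*(-19/2)*(3/2))*9 = -57/2*9 = -513/2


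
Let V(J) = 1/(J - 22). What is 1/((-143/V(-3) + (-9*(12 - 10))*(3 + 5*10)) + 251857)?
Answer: 1/254478 ≈ 3.9296e-6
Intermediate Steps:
V(J) = 1/(-22 + J)
1/((-143/V(-3) + (-9*(12 - 10))*(3 + 5*10)) + 251857) = 1/((-143/(1/(-22 - 3)) + (-9*(12 - 10))*(3 + 5*10)) + 251857) = 1/((-143/(1/(-25)) + (-9*2)*(3 + 50)) + 251857) = 1/((-143/(-1/25) - 18*53) + 251857) = 1/((-143*(-25) - 954) + 251857) = 1/((3575 - 954) + 251857) = 1/(2621 + 251857) = 1/254478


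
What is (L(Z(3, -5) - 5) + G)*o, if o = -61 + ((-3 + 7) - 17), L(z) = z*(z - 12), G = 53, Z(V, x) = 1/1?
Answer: -8658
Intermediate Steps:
Z(V, x) = 1
L(z) = z*(-12 + z)
o = -74 (o = -61 + (4 - 17) = -61 - 13 = -74)
(L(Z(3, -5) - 5) + G)*o = ((1 - 5)*(-12 + (1 - 5)) + 53)*(-74) = (-4*(-12 - 4) + 53)*(-74) = (-4*(-16) + 53)*(-74) = (64 + 53)*(-74) = 117*(-74) = -8658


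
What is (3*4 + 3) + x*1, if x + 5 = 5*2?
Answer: 20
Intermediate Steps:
x = 5 (x = -5 + 5*2 = -5 + 10 = 5)
(3*4 + 3) + x*1 = (3*4 + 3) + 5*1 = (12 + 3) + 5 = 15 + 5 = 20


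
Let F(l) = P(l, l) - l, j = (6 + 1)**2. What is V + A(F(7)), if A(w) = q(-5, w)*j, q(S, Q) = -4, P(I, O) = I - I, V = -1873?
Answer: -2069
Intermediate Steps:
P(I, O) = 0
j = 49 (j = 7**2 = 49)
F(l) = -l (F(l) = 0 - l = -l)
A(w) = -196 (A(w) = -4*49 = -196)
V + A(F(7)) = -1873 - 196 = -2069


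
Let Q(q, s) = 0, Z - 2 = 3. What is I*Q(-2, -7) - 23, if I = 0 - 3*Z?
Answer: -23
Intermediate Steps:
Z = 5 (Z = 2 + 3 = 5)
I = -15 (I = 0 - 3*5 = 0 - 15 = -15)
I*Q(-2, -7) - 23 = -15*0 - 23 = 0 - 23 = -23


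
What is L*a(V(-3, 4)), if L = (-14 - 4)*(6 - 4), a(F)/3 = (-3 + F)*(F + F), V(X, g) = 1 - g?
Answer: -3888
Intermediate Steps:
a(F) = 6*F*(-3 + F) (a(F) = 3*((-3 + F)*(F + F)) = 3*((-3 + F)*(2*F)) = 3*(2*F*(-3 + F)) = 6*F*(-3 + F))
L = -36 (L = -18*2 = -36)
L*a(V(-3, 4)) = -216*(1 - 1*4)*(-3 + (1 - 1*4)) = -216*(1 - 4)*(-3 + (1 - 4)) = -216*(-3)*(-3 - 3) = -216*(-3)*(-6) = -36*108 = -3888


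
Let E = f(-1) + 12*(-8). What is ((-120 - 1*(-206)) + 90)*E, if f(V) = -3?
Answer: -17424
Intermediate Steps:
E = -99 (E = -3 + 12*(-8) = -3 - 96 = -99)
((-120 - 1*(-206)) + 90)*E = ((-120 - 1*(-206)) + 90)*(-99) = ((-120 + 206) + 90)*(-99) = (86 + 90)*(-99) = 176*(-99) = -17424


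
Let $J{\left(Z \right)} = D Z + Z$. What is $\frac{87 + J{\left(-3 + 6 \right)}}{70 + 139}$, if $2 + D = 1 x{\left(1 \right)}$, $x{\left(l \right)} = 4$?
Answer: $\frac{96}{209} \approx 0.45933$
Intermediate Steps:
$D = 2$ ($D = -2 + 1 \cdot 4 = -2 + 4 = 2$)
$J{\left(Z \right)} = 3 Z$ ($J{\left(Z \right)} = 2 Z + Z = 3 Z$)
$\frac{87 + J{\left(-3 + 6 \right)}}{70 + 139} = \frac{87 + 3 \left(-3 + 6\right)}{70 + 139} = \frac{87 + 3 \cdot 3}{209} = \frac{87 + 9}{209} = \frac{1}{209} \cdot 96 = \frac{96}{209}$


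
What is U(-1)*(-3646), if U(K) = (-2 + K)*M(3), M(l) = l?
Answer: 32814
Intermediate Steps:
U(K) = -6 + 3*K (U(K) = (-2 + K)*3 = -6 + 3*K)
U(-1)*(-3646) = (-6 + 3*(-1))*(-3646) = (-6 - 3)*(-3646) = -9*(-3646) = 32814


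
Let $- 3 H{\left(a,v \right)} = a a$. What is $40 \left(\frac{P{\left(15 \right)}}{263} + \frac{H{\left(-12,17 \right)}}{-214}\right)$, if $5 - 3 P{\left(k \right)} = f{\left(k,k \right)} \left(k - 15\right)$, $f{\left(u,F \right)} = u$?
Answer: $\frac{778840}{84423} \approx 9.2254$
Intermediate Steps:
$H{\left(a,v \right)} = - \frac{a^{2}}{3}$ ($H{\left(a,v \right)} = - \frac{a a}{3} = - \frac{a^{2}}{3}$)
$P{\left(k \right)} = \frac{5}{3} - \frac{k \left(-15 + k\right)}{3}$ ($P{\left(k \right)} = \frac{5}{3} - \frac{k \left(k - 15\right)}{3} = \frac{5}{3} - \frac{k \left(-15 + k\right)}{3}$)
$40 \left(\frac{P{\left(15 \right)}}{263} + \frac{H{\left(-12,17 \right)}}{-214}\right) = 40 \left(\frac{\frac{5}{3} + 5 \cdot 15 - \frac{15^{2}}{3}}{263} + \frac{\left(- \frac{1}{3}\right) \left(-12\right)^{2}}{-214}\right) = 40 \left(\left(\frac{5}{3} + 75 - 75\right) \frac{1}{263} + \left(- \frac{1}{3}\right) 144 \left(- \frac{1}{214}\right)\right) = 40 \left(\left(\frac{5}{3} + 75 - 75\right) \frac{1}{263} - - \frac{24}{107}\right) = 40 \left(\frac{5}{3} \cdot \frac{1}{263} + \frac{24}{107}\right) = 40 \left(\frac{5}{789} + \frac{24}{107}\right) = 40 \cdot \frac{19471}{84423} = \frac{778840}{84423}$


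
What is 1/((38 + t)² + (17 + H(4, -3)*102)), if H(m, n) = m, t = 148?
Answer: 1/35021 ≈ 2.8554e-5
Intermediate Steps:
1/((38 + t)² + (17 + H(4, -3)*102)) = 1/((38 + 148)² + (17 + 4*102)) = 1/(186² + (17 + 408)) = 1/(34596 + 425) = 1/35021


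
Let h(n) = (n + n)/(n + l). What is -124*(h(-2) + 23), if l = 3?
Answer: -2356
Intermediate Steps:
h(n) = 2*n/(3 + n) (h(n) = (n + n)/(n + 3) = (2*n)/(3 + n) = 2*n/(3 + n))
-124*(h(-2) + 23) = -124*(2*(-2)/(3 - 2) + 23) = -124*(2*(-2)/1 + 23) = -124*(2*(-2)*1 + 23) = -124*(-4 + 23) = -124*19 = -2356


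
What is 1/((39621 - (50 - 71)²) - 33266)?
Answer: 1/5914 ≈ 0.00016909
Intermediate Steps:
1/((39621 - (50 - 71)²) - 33266) = 1/((39621 - 1*(-21)²) - 33266) = 1/((39621 - 1*441) - 33266) = 1/((39621 - 441) - 33266) = 1/(39180 - 33266) = 1/5914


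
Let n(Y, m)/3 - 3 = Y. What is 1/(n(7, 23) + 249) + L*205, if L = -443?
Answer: -25337384/279 ≈ -90815.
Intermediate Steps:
n(Y, m) = 9 + 3*Y
1/(n(7, 23) + 249) + L*205 = 1/((9 + 3*7) + 249) - 443*205 = 1/((9 + 21) + 249) - 90815 = 1/(30 + 249) - 90815 = 1/279 - 90815 = -25337384/279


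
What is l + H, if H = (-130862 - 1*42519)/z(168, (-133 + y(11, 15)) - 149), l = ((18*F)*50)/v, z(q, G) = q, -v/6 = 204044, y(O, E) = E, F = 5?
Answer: -8844369691/8569848 ≈ -1032.0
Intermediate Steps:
v = -1224264 (v = -6*204044 = -1224264)
l = -375/102022 (l = ((18*5)*50)/(-1224264) = (90*50)*(-1/1224264) = 4500*(-1/1224264) = -375/102022 ≈ -0.0036757)
H = -173381/168 (H = (-130862 - 1*42519)/168 = (-130862 - 42519)*(1/168) = -173381*1/168 = -173381/168 ≈ -1032.0)
l + H = -375/102022 - 173381/168 = -8844369691/8569848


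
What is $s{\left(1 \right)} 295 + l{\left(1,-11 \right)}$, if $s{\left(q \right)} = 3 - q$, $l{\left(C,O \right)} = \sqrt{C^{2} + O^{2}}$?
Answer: $590 + \sqrt{122} \approx 601.04$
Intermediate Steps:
$s{\left(1 \right)} 295 + l{\left(1,-11 \right)} = \left(3 - 1\right) 295 + \sqrt{1^{2} + \left(-11\right)^{2}} = \left(3 - 1\right) 295 + \sqrt{1 + 121} = 2 \cdot 295 + \sqrt{122} = 590 + \sqrt{122}$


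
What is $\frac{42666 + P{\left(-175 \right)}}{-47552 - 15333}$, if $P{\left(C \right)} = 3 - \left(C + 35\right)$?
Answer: $- \frac{42809}{62885} \approx -0.68075$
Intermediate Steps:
$P{\left(C \right)} = -32 - C$ ($P{\left(C \right)} = 3 - \left(35 + C\right) = -32 - C$)
$\frac{42666 + P{\left(-175 \right)}}{-47552 - 15333} = \frac{42666 - -143}{-47552 - 15333} = \frac{42666 + \left(-32 + 175\right)}{-62885} = \left(42666 + 143\right) \left(- \frac{1}{62885}\right) = 42809 \left(- \frac{1}{62885}\right) = - \frac{42809}{62885}$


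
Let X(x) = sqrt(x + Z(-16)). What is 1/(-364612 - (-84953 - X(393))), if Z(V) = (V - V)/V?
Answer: -279659/78209155888 - sqrt(393)/78209155888 ≈ -3.5760e-6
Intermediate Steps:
Z(V) = 0 (Z(V) = 0/V = 0)
X(x) = sqrt(x) (X(x) = sqrt(x + 0) = sqrt(x))
1/(-364612 - (-84953 - X(393))) = 1/(-364612 - (-84953 - sqrt(393))) = 1/(-364612 + (84953 + sqrt(393))) = 1/(-279659 + sqrt(393))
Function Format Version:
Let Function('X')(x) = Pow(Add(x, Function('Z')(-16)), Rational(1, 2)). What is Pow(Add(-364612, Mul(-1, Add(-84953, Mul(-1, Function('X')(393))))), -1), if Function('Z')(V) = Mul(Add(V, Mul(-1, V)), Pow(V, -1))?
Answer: Add(Rational(-279659, 78209155888), Mul(Rational(-1, 78209155888), Pow(393, Rational(1, 2)))) ≈ -3.5760e-6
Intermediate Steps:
Function('Z')(V) = 0 (Function('Z')(V) = Mul(0, Pow(V, -1)) = 0)
Function('X')(x) = Pow(x, Rational(1, 2)) (Function('X')(x) = Pow(Add(x, 0), Rational(1, 2)) = Pow(x, Rational(1, 2)))
Pow(Add(-364612, Mul(-1, Add(-84953, Mul(-1, Function('X')(393))))), -1) = Pow(Add(-364612, Mul(-1, Add(-84953, Mul(-1, Pow(393, Rational(1, 2)))))), -1) = Pow(Add(-364612, Add(84953, Pow(393, Rational(1, 2)))), -1) = Pow(Add(-279659, Pow(393, Rational(1, 2))), -1)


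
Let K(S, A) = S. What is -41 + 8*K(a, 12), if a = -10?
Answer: -121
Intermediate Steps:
-41 + 8*K(a, 12) = -41 + 8*(-10) = -41 - 80 = -121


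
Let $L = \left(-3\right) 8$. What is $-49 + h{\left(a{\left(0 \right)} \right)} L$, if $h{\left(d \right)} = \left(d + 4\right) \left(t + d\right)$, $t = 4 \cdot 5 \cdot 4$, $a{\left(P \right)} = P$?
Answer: $-7729$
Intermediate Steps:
$L = -24$
$t = 80$ ($t = 20 \cdot 4 = 80$)
$h{\left(d \right)} = \left(4 + d\right) \left(80 + d\right)$ ($h{\left(d \right)} = \left(d + 4\right) \left(80 + d\right) = \left(4 + d\right) \left(80 + d\right)$)
$-49 + h{\left(a{\left(0 \right)} \right)} L = -49 + \left(320 + 0^{2} + 84 \cdot 0\right) \left(-24\right) = -49 + \left(320 + 0 + 0\right) \left(-24\right) = -49 + 320 \left(-24\right) = -49 - 7680 = -7729$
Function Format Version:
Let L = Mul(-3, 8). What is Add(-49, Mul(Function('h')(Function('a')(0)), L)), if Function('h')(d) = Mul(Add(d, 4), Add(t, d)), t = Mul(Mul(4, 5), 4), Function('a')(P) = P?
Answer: -7729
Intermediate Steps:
L = -24
t = 80 (t = Mul(20, 4) = 80)
Function('h')(d) = Mul(Add(4, d), Add(80, d)) (Function('h')(d) = Mul(Add(d, 4), Add(80, d)) = Mul(Add(4, d), Add(80, d)))
Add(-49, Mul(Function('h')(Function('a')(0)), L)) = Add(-49, Mul(Add(320, Pow(0, 2), Mul(84, 0)), -24)) = Add(-49, Mul(Add(320, 0, 0), -24)) = Add(-49, Mul(320, -24)) = Add(-49, -7680) = -7729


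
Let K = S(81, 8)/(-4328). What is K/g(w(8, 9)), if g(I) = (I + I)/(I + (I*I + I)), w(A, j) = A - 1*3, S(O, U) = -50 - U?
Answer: 203/4328 ≈ 0.046904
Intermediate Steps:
w(A, j) = -3 + A (w(A, j) = A - 3 = -3 + A)
g(I) = 2*I/(I² + 2*I) (g(I) = (2*I)/(I + (I² + I)) = (2*I)/(I + (I + I²)) = (2*I)/(I² + 2*I) = 2*I/(I² + 2*I))
K = 29/2164 (K = (-50 - 1*8)/(-4328) = (-50 - 8)*(-1/4328) = -58*(-1/4328) = 29/2164 ≈ 0.013401)
K/g(w(8, 9)) = 29/(2164*((2/(2 + (-3 + 8))))) = 29/(2164*((2/(2 + 5)))) = 29/(2164*((2/7))) = 29/(2164*((2*(⅐)))) = 29/(2164*(2/7)) = (29/2164)*(7/2) = 203/4328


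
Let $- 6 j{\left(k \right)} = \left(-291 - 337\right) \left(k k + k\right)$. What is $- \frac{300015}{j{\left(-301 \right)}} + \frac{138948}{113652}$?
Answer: $\frac{3045609101}{2557548840} \approx 1.1908$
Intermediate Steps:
$j{\left(k \right)} = \frac{314 k}{3} + \frac{314 k^{2}}{3}$ ($j{\left(k \right)} = - \frac{\left(-291 - 337\right) \left(k k + k\right)}{6} = - \frac{\left(-628\right) \left(k^{2} + k\right)}{6} = - \frac{\left(-628\right) \left(k + k^{2}\right)}{6} = - \frac{- 628 k - 628 k^{2}}{6} = \frac{314 k}{3} + \frac{314 k^{2}}{3}$)
$- \frac{300015}{j{\left(-301 \right)}} + \frac{138948}{113652} = - \frac{300015}{\frac{314}{3} \left(-301\right) \left(1 - 301\right)} + \frac{138948}{113652} = - \frac{300015}{\frac{314}{3} \left(-301\right) \left(-300\right)} + 138948 \cdot \frac{1}{113652} = - \frac{300015}{9451400} + \frac{11579}{9471} = \left(-300015\right) \frac{1}{9451400} + \frac{11579}{9471} = - \frac{60003}{1890280} + \frac{11579}{9471} = \frac{3045609101}{2557548840}$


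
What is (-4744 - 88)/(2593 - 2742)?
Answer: 4832/149 ≈ 32.430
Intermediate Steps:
(-4744 - 88)/(2593 - 2742) = -4832/(-149) = -4832*(-1/149) = 4832/149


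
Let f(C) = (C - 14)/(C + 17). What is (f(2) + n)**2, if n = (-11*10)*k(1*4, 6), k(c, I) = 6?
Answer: 157552704/361 ≈ 4.3643e+5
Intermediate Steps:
n = -660 (n = -11*10*6 = -110*6 = -660)
f(C) = (-14 + C)/(17 + C)
(f(2) + n)**2 = ((-14 + 2)/(17 + 2) - 660)**2 = (-12/19 - 660)**2 = (-12552/19)**2 = 157552704/361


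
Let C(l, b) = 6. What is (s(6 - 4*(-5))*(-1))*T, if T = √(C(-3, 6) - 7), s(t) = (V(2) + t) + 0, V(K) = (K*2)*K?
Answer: -34*I ≈ -34.0*I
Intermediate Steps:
V(K) = 2*K² (V(K) = (2*K)*K = 2*K²)
s(t) = 8 + t (s(t) = (2*2² + t) + 0 = (2*4 + t) + 0 = (8 + t) + 0 = 8 + t)
T = I (T = √(6 - 7) = √(-1) = I ≈ 1.0*I)
(s(6 - 4*(-5))*(-1))*T = ((8 + (6 - 4*(-5)))*(-1))*I = ((8 + (6 + 20))*(-1))*I = ((8 + 26)*(-1))*I = (34*(-1))*I = -34*I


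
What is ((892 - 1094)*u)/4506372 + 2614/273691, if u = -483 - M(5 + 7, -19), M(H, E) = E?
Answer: 9358041614/308338364763 ≈ 0.030350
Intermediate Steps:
u = -464 (u = -483 - 1*(-19) = -483 + 19 = -464)
((892 - 1094)*u)/4506372 + 2614/273691 = ((892 - 1094)*(-464))/4506372 + 2614/273691 = -202*(-464)*(1/4506372) + 2614*(1/273691) = 93728*(1/4506372) + 2614/273691 = 23432/1126593 + 2614/273691 = 9358041614/308338364763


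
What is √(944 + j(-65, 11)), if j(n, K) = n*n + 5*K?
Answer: 2*√1306 ≈ 72.277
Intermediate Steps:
j(n, K) = n² + 5*K
√(944 + j(-65, 11)) = √(944 + ((-65)² + 5*11)) = √(944 + (4225 + 55)) = √(944 + 4280) = √5224 = 2*√1306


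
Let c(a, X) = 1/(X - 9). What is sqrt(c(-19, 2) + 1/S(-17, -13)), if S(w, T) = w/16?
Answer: I*sqrt(15351)/119 ≈ 1.0412*I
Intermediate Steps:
c(a, X) = 1/(-9 + X)
S(w, T) = w/16 (S(w, T) = w*(1/16) = w/16)
sqrt(c(-19, 2) + 1/S(-17, -13)) = sqrt(1/(-9 + 2) + 1/((1/16)*(-17))) = sqrt(1/(-7) + 1/(-17/16)) = sqrt(-1/7 - 16/17) = sqrt(-129/119) = I*sqrt(15351)/119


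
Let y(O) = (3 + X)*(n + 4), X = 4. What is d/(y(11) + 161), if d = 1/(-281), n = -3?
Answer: -1/47208 ≈ -2.1183e-5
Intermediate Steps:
y(O) = 7 (y(O) = (3 + 4)*(-3 + 4) = 7*1 = 7)
d = -1/281 ≈ -0.0035587
d/(y(11) + 161) = -1/281/(7 + 161) = -1/281/168 = (1/168)*(-1/281) = -1/47208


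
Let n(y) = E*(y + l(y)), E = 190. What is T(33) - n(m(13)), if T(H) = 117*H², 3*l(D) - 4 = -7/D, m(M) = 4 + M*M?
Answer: 48937667/519 ≈ 94292.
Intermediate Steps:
m(M) = 4 + M²
l(D) = 4/3 - 7/(3*D) (l(D) = 4/3 + (-7/D)/3 = 4/3 - 7/(3*D))
n(y) = 190*y + 190*(-7 + 4*y)/(3*y) (n(y) = 190*(y + (-7 + 4*y)/(3*y)) = 190*y + 190*(-7 + 4*y)/(3*y))
T(33) - n(m(13)) = 117*33² - (760/3 + 190*(4 + 13²) - 1330/(3*(4 + 13²))) = 117*1089 - (760/3 + 190*(4 + 169) - 1330/(3*(4 + 169))) = 127413 - (760/3 + 190*173 - 1330/3/173) = 127413 - (760/3 + 32870 - 1330/3*1/173) = 127413 - (760/3 + 32870 - 1330/519) = 127413 - 1*17189680/519 = 127413 - 17189680/519 = 48937667/519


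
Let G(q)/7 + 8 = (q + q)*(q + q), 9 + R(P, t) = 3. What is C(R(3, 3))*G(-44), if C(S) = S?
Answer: -324912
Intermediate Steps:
R(P, t) = -6 (R(P, t) = -9 + 3 = -6)
G(q) = -56 + 28*q**2 (G(q) = -56 + 7*((q + q)*(q + q)) = -56 + 7*((2*q)*(2*q)) = -56 + 7*(4*q**2) = -56 + 28*q**2)
C(R(3, 3))*G(-44) = -6*(-56 + 28*(-44)**2) = -6*(-56 + 28*1936) = -6*(-56 + 54208) = -6*54152 = -324912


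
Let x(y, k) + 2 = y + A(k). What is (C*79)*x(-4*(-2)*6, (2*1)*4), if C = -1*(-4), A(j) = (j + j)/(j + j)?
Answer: 14852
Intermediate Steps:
A(j) = 1 (A(j) = (2*j)/((2*j)) = (2*j)*(1/(2*j)) = 1)
C = 4
x(y, k) = -1 + y (x(y, k) = -2 + (y + 1) = -2 + (1 + y) = -1 + y)
(C*79)*x(-4*(-2)*6, (2*1)*4) = (4*79)*(-1 - 4*(-2)*6) = 316*(-1 + 8*6) = 316*(-1 + 48) = 316*47 = 14852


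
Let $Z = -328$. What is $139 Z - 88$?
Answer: $-45680$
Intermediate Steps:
$139 Z - 88 = 139 \left(-328\right) - 88 = -45592 - 88 = -45680$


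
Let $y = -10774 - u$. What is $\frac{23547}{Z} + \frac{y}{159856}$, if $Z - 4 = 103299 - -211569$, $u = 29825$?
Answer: $- \frac{1127419887}{6291772304} \approx -0.17919$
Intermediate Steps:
$y = -40599$ ($y = -10774 - 29825 = -40599$)
$Z = 314872$ ($Z = 4 + \left(103299 - -211569\right) = 4 + \left(103299 + 211569\right) = 4 + 314868 = 314872$)
$\frac{23547}{Z} + \frac{y}{159856} = \frac{23547}{314872} - \frac{40599}{159856} = - \frac{1127419887}{6291772304}$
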